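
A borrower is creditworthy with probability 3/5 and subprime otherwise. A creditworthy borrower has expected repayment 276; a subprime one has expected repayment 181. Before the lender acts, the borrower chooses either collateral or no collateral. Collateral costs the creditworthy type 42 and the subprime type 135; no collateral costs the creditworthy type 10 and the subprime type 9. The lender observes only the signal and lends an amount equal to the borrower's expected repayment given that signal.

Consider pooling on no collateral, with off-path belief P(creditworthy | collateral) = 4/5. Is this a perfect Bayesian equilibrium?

At the pooled signal (no collateral) the lender holds the prior 3/5 and pays 3/5·276 + 2/5·181 = 238. Off-path (collateral) belief 4/5 gives 4/5·276 + 1/5·181 = 257.
Creditworthy: no collateral gives 238 − 10 = 228; collateral gives 257 − 42 = 215. Stays. ✓
Subprime: no collateral gives 238 − 9 = 229; collateral gives 257 − 135 = 122. Stays. ✓

Yes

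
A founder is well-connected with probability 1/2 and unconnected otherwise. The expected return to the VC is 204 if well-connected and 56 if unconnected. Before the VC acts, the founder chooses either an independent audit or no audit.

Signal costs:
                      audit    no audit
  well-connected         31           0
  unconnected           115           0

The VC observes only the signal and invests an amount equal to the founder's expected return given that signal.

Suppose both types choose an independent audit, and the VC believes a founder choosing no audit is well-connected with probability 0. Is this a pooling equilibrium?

On the equilibrium path (audit) the VC holds the prior 1/2 and pays 1/2·204 + 1/2·56 = 130. Off-path (no audit) belief 0 gives 0·204 + 1·56 = 56.
Well-connected: audit gives 130 − 31 = 99; no audit gives 56 − 0 = 56. Stays. ✓
Unconnected: audit gives 130 − 115 = 15; no audit gives 56 − 0 = 56. Deviates. ✗

No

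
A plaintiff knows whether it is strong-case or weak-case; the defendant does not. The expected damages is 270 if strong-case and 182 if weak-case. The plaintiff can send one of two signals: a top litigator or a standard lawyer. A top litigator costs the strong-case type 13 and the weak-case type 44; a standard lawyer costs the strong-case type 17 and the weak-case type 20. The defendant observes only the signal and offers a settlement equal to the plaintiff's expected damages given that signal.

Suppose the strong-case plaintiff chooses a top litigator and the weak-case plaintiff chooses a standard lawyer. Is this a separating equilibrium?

No

Under separation the defendant infers type exactly: top litigator → strong-case (pays 270), standard lawyer → weak-case (pays 182).
Strong-case: top litigator gives 270 − 13 = 257; standard lawyer gives 182 − 17 = 165. No deviation. ✓
Weak-case: standard lawyer gives 182 − 20 = 162; top litigator gives 270 − 44 = 226. Would deviate. ✗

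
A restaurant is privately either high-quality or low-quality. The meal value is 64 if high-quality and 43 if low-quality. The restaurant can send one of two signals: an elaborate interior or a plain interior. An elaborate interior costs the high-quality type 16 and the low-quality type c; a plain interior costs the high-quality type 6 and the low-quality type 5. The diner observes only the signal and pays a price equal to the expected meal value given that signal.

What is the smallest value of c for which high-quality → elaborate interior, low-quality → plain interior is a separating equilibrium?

26

Under separation: elaborate interior → high-quality (pays 64); plain interior → low-quality (pays 43).
High-quality: 64 − 16 = 48 ≥ 43 − 6 = 37. Holds regardless of c. ✓
Low-quality: 43 − 5 ≥ 64 − c, so c ≥ 64 − 38 = 26.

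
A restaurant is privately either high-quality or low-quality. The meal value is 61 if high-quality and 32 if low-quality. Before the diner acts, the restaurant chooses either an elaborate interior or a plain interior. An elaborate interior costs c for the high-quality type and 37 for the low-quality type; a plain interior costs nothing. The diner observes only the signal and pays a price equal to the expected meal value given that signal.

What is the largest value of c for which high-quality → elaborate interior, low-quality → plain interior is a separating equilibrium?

29

Under separation: elaborate interior → high-quality (pays 61); plain interior → low-quality (pays 32).
Low-quality: 32 − 0 = 32 ≥ 61 − 37 = 24. Holds regardless of c. ✓
High-quality: 61 − c ≥ 32 − 0, so c ≤ 61 − 32 = 29.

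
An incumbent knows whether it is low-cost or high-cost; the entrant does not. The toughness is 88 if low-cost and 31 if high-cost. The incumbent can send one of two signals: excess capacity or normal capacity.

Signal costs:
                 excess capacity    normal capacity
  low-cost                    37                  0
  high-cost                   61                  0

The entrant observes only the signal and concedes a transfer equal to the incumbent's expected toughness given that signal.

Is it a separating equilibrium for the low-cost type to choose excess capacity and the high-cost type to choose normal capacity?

Yes

Under separation the entrant infers type exactly: excess capacity → low-cost (pays 88), normal capacity → high-cost (pays 31).
Low-cost: excess capacity gives 88 − 37 = 51; normal capacity gives 31 − 0 = 31. No deviation. ✓
High-cost: normal capacity gives 31 − 0 = 31; excess capacity gives 88 − 61 = 27. No deviation. ✓
Neither type gains from mimicking the other.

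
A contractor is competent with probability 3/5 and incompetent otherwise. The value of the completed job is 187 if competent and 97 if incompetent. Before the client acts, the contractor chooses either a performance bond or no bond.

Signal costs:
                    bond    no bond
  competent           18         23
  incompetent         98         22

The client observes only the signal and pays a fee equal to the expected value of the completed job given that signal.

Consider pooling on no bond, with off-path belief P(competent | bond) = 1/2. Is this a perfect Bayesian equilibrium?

Yes

At the pooled signal (no bond) the client holds the prior 3/5 and pays 3/5·187 + 2/5·97 = 151. Off-path (bond) belief 1/2 gives 1/2·187 + 1/2·97 = 142.
Competent: no bond gives 151 − 23 = 128; bond gives 142 − 18 = 124. Stays. ✓
Incompetent: no bond gives 151 − 22 = 129; bond gives 142 − 98 = 44. Stays. ✓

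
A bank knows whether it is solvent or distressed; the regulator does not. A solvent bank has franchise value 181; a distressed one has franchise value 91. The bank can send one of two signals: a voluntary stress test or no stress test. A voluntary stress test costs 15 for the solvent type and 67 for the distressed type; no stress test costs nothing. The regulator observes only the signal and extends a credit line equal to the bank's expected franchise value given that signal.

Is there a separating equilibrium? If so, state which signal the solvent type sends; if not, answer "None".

None

Try solvent → stress test, distressed → no stress test:
  If types separate, stress test earns payment 181 and no stress test earns 91.
  Solvent: stress test gives 181 − 15 = 166; no stress test gives 91 − 0 = 91. No deviation. ✓
  Distressed: no stress test gives 91 − 0 = 91; stress test gives 181 − 67 = 114. Would deviate. ✗
Try solvent → no stress test, distressed → stress test:
  If types separate, no stress test earns payment 181 and stress test earns 91.
  Solvent: no stress test gives 181 − 0 = 181; stress test gives 91 − 15 = 76. No deviation. ✓
  Distressed: stress test gives 91 − 67 = 24; no stress test gives 181 − 0 = 181. Would deviate. ✗
Neither assignment is incentive-compatible.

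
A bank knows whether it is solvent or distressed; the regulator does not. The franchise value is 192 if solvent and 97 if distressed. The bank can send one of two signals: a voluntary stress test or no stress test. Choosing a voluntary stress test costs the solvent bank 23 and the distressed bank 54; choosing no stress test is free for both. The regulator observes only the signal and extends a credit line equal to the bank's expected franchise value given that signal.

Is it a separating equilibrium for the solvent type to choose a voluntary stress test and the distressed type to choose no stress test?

Under separation the regulator infers type exactly: stress test → solvent (pays 192), no stress test → distressed (pays 97).
Solvent: stress test gives 192 − 23 = 169; no stress test gives 97 − 0 = 97. No deviation. ✓
Distressed: no stress test gives 97 − 0 = 97; stress test gives 192 − 54 = 138. Would deviate. ✗

No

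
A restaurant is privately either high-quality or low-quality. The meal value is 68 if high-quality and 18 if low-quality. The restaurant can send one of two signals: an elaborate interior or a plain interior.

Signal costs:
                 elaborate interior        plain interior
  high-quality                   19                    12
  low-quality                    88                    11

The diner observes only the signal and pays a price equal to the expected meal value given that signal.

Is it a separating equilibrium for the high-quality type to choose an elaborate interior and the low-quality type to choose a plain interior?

If types separate, elaborate interior earns payment 68 and plain interior earns 18.
High-quality: elaborate interior gives 68 − 19 = 49; plain interior gives 18 − 12 = 6. No deviation. ✓
Low-quality: plain interior gives 18 − 11 = 7; elaborate interior gives 68 − 88 = -20. No deviation. ✓
Neither type gains from mimicking the other.

Yes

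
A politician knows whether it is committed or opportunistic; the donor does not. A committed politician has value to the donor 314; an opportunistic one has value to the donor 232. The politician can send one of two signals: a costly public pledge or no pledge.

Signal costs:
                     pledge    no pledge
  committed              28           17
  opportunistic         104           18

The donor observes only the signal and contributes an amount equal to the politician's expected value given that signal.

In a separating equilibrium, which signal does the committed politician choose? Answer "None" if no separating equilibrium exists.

Try committed → pledge, opportunistic → no pledge:
  If types separate, pledge earns payment 314 and no pledge earns 232.
  Committed: pledge gives 314 − 28 = 286; no pledge gives 232 − 17 = 215. No deviation. ✓
  Opportunistic: no pledge gives 232 − 18 = 214; pledge gives 314 − 104 = 210. No deviation. ✓
Both hold — the committed type sends pledge.

pledge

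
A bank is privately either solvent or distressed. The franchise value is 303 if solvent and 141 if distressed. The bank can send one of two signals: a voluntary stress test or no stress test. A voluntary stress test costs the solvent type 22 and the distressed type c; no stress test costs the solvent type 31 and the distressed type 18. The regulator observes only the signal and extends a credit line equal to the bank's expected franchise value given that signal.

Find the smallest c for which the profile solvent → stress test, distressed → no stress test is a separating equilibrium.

Under separation: stress test → solvent (pays 303); no stress test → distressed (pays 141).
Solvent: 303 − 22 = 281 ≥ 141 − 31 = 110. Holds regardless of c. ✓
Distressed: 141 − 18 ≥ 303 − c, so c ≥ 303 − 123 = 180.

180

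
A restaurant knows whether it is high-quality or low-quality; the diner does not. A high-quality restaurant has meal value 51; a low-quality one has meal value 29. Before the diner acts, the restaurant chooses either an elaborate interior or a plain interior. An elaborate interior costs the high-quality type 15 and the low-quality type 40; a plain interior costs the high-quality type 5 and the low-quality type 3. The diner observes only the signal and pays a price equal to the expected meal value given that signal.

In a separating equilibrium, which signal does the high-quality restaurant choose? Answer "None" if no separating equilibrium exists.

elaborate interior

Try high-quality → elaborate interior, low-quality → plain interior:
  If types separate, elaborate interior earns payment 51 and plain interior earns 29.
  High-quality: elaborate interior gives 51 − 15 = 36; plain interior gives 29 − 5 = 24. No deviation. ✓
  Low-quality: plain interior gives 29 − 3 = 26; elaborate interior gives 51 − 40 = 11. No deviation. ✓
Both hold — the high-quality type sends elaborate interior.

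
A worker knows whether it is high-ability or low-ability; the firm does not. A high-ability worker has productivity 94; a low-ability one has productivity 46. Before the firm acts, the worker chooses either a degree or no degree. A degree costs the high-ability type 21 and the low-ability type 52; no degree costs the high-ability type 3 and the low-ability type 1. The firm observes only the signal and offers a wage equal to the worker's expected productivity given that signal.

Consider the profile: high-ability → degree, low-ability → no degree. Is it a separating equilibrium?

Yes

If types separate, degree earns payment 94 and no degree earns 46.
High-ability: degree gives 94 − 21 = 73; no degree gives 46 − 3 = 43. No deviation. ✓
Low-ability: no degree gives 46 − 1 = 45; degree gives 94 − 52 = 42. No deviation. ✓
Both incentive constraints hold.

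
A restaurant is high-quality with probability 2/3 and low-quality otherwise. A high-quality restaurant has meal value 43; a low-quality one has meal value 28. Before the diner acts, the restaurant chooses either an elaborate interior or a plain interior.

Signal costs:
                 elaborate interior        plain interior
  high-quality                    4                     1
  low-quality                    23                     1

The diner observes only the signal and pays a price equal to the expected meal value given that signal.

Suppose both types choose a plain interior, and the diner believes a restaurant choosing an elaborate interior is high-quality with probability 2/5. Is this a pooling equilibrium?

On the equilibrium path (plain interior) the diner holds the prior 2/3 and pays 2/3·43 + 1/3·28 = 38. Off-path (elaborate interior) belief 2/5 gives 2/5·43 + 3/5·28 = 34.
High-quality: plain interior gives 38 − 1 = 37; elaborate interior gives 34 − 4 = 30. Stays. ✓
Low-quality: plain interior gives 38 − 1 = 37; elaborate interior gives 34 − 23 = 11. Stays. ✓
Beliefs are Bayes-consistent on-path and both types best-respond.

Yes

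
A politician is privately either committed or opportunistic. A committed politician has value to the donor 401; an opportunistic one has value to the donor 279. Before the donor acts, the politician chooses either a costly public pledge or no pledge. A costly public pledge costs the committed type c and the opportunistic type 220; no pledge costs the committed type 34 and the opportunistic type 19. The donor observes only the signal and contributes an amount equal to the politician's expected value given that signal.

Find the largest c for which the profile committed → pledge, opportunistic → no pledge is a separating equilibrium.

Under separation: pledge → committed (pays 401); no pledge → opportunistic (pays 279).
Opportunistic: 279 − 19 = 260 ≥ 401 − 220 = 181. Holds regardless of c. ✓
Committed: 401 − c ≥ 279 − 34, so c ≤ 401 − 245 = 156.

156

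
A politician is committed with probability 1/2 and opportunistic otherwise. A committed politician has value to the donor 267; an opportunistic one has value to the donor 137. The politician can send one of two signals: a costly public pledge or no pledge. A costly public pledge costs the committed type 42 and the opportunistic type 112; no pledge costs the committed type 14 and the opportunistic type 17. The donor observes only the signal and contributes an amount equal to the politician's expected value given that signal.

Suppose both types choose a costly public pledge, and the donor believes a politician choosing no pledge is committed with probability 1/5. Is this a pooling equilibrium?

On the equilibrium path (pledge) the donor holds the prior 1/2 and pays 1/2·267 + 1/2·137 = 202. Off-path (no pledge) belief 1/5 gives 1/5·267 + 4/5·137 = 163.
Committed: pledge gives 202 − 42 = 160; no pledge gives 163 − 14 = 149. Stays. ✓
Opportunistic: pledge gives 202 − 112 = 90; no pledge gives 163 − 17 = 146. Deviates. ✗

No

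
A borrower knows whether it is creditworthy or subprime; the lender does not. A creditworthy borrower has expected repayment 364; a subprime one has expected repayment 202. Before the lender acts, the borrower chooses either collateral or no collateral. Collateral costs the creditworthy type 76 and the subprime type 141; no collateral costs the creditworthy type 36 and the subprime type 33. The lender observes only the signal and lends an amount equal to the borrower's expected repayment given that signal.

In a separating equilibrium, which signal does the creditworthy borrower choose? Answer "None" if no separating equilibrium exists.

None

Try creditworthy → collateral, subprime → no collateral:
  If types separate, collateral earns payment 364 and no collateral earns 202.
  Creditworthy: collateral gives 364 − 76 = 288; no collateral gives 202 − 36 = 166. No deviation. ✓
  Subprime: no collateral gives 202 − 33 = 169; collateral gives 364 − 141 = 223. Would deviate. ✗
Try creditworthy → no collateral, subprime → collateral:
  If types separate, no collateral earns payment 364 and collateral earns 202.
  Creditworthy: no collateral gives 364 − 36 = 328; collateral gives 202 − 76 = 126. No deviation. ✓
  Subprime: collateral gives 202 − 141 = 61; no collateral gives 364 − 33 = 331. Would deviate. ✗
Neither assignment is incentive-compatible.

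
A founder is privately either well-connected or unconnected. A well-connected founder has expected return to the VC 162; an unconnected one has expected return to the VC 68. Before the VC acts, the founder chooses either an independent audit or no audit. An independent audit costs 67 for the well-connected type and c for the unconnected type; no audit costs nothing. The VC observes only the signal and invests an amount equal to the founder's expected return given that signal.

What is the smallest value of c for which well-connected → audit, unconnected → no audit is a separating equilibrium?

Under separation: audit → well-connected (pays 162); no audit → unconnected (pays 68).
Well-connected: 162 − 67 = 95 ≥ 68 − 0 = 68. Holds regardless of c. ✓
Unconnected: 68 − 0 ≥ 162 − c, so c ≥ 162 − 68 = 94.

94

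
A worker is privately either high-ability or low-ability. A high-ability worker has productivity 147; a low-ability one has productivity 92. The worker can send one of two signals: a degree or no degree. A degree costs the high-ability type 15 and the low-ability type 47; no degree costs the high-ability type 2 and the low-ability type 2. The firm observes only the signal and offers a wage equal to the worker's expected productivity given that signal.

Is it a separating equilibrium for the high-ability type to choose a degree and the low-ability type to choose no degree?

If types separate, degree earns payment 147 and no degree earns 92.
High-ability: degree gives 147 − 15 = 132; no degree gives 92 − 2 = 90. No deviation. ✓
Low-ability: no degree gives 92 − 2 = 90; degree gives 147 − 47 = 100. Would deviate. ✗

No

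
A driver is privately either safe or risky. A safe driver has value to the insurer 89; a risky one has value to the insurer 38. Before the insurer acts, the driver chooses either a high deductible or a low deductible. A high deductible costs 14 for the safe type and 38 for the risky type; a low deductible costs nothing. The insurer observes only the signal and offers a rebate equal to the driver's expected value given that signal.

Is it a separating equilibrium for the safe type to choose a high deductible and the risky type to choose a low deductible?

No

If types separate, high deductible earns payment 89 and low deductible earns 38.
Safe: high deductible gives 89 − 14 = 75; low deductible gives 38 − 0 = 38. No deviation. ✓
Risky: low deductible gives 38 − 0 = 38; high deductible gives 89 − 38 = 51. Would deviate. ✗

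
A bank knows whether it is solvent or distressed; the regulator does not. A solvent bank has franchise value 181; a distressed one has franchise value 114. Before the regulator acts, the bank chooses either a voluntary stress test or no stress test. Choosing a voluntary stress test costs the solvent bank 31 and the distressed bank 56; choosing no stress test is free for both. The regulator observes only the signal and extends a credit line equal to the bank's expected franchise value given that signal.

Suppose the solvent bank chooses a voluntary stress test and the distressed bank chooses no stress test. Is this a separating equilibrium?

Under separation the regulator infers type exactly: stress test → solvent (pays 181), no stress test → distressed (pays 114).
Solvent: stress test gives 181 − 31 = 150; no stress test gives 114 − 0 = 114. No deviation. ✓
Distressed: no stress test gives 114 − 0 = 114; stress test gives 181 − 56 = 125. Would deviate. ✗

No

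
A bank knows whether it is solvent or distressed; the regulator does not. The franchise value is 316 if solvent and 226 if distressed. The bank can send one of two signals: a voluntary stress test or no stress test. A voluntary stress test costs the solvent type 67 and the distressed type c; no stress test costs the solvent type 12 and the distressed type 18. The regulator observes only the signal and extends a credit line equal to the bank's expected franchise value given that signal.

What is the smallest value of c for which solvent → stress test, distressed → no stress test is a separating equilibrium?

Under separation: stress test → solvent (pays 316); no stress test → distressed (pays 226).
Solvent: 316 − 67 = 249 ≥ 226 − 12 = 214. Holds regardless of c. ✓
Distressed: 226 − 18 ≥ 316 − c, so c ≥ 316 − 208 = 108.

108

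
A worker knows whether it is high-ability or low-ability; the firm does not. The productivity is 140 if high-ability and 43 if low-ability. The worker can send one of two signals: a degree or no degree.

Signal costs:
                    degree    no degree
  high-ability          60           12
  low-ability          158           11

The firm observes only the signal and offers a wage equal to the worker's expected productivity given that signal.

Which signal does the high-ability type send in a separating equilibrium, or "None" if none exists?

Try high-ability → degree, low-ability → no degree:
  Under separation the firm infers type exactly: degree → high-ability (pays 140), no degree → low-ability (pays 43).
  High-ability: degree gives 140 − 60 = 80; no degree gives 43 − 12 = 31. No deviation. ✓
  Low-ability: no degree gives 43 − 11 = 32; degree gives 140 − 158 = -18. No deviation. ✓
Both hold — the high-ability type sends degree.

degree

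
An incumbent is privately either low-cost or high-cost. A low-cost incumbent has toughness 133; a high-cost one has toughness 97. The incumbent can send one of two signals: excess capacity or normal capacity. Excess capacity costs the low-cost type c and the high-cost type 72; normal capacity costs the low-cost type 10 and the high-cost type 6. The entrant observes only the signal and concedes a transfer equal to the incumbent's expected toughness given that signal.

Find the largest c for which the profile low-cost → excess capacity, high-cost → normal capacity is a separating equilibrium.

46

Under separation: excess capacity → low-cost (pays 133); normal capacity → high-cost (pays 97).
High-cost: 97 − 6 = 91 ≥ 133 − 72 = 61. Holds regardless of c. ✓
Low-cost: 133 − c ≥ 97 − 10, so c ≤ 133 − 87 = 46.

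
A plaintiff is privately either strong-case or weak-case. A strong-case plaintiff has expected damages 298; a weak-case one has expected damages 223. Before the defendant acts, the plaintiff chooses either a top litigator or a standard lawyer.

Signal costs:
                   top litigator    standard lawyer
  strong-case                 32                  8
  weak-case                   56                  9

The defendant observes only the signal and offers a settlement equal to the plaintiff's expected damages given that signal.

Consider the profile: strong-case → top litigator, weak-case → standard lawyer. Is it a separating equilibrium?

No

If types separate, top litigator earns payment 298 and standard lawyer earns 223.
Strong-case: top litigator gives 298 − 32 = 266; standard lawyer gives 223 − 8 = 215. No deviation. ✓
Weak-case: standard lawyer gives 223 − 9 = 214; top litigator gives 298 − 56 = 242. Would deviate. ✗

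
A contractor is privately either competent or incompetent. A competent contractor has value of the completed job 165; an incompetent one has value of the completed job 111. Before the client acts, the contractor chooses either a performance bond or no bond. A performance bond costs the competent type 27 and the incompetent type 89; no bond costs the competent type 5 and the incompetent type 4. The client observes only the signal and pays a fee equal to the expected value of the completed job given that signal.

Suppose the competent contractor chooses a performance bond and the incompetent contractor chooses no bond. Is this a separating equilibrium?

Yes

Under separation the client infers type exactly: bond → competent (pays 165), no bond → incompetent (pays 111).
Competent: bond gives 165 − 27 = 138; no bond gives 111 − 5 = 106. No deviation. ✓
Incompetent: no bond gives 111 − 4 = 107; bond gives 165 − 89 = 76. No deviation. ✓
Both incentive constraints hold.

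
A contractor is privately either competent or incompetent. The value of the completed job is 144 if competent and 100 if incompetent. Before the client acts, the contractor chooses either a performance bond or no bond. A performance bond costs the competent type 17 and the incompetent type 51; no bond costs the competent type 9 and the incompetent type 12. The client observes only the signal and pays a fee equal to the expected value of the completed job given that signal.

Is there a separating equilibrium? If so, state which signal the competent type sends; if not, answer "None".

None

Try competent → bond, incompetent → no bond:
  If types separate, bond earns payment 144 and no bond earns 100.
  Competent: bond gives 144 − 17 = 127; no bond gives 100 − 9 = 91. No deviation. ✓
  Incompetent: no bond gives 100 − 12 = 88; bond gives 144 − 51 = 93. Would deviate. ✗
Try competent → no bond, incompetent → bond:
  If types separate, no bond earns payment 144 and bond earns 100.
  Competent: no bond gives 144 − 9 = 135; bond gives 100 − 17 = 83. No deviation. ✓
  Incompetent: bond gives 100 − 51 = 49; no bond gives 144 − 12 = 132. Would deviate. ✗
Neither assignment is incentive-compatible.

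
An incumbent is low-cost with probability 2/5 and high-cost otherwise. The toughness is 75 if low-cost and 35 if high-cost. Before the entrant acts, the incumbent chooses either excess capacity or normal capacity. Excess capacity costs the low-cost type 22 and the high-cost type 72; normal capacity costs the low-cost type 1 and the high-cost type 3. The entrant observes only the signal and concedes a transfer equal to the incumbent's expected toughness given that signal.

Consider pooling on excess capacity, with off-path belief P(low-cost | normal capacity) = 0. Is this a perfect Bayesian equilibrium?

At the pooled signal (excess capacity) the entrant holds the prior 2/5 and pays 2/5·75 + 3/5·35 = 51. Off-path (normal capacity) belief 0 gives 0·75 + 1·35 = 35.
Low-cost: excess capacity gives 51 − 22 = 29; normal capacity gives 35 − 1 = 34. Deviates. ✗
High-cost: excess capacity gives 51 − 72 = -21; normal capacity gives 35 − 3 = 32. Deviates. ✗

No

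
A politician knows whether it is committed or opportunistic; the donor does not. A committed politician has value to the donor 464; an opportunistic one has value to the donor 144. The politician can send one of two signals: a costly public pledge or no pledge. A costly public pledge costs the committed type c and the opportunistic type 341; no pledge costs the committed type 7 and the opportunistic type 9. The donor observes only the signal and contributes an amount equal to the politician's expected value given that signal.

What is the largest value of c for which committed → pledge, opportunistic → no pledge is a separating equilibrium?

Under separation: pledge → committed (pays 464); no pledge → opportunistic (pays 144).
Opportunistic: 144 − 9 = 135 ≥ 464 − 341 = 123. Holds regardless of c. ✓
Committed: 464 − c ≥ 144 − 7, so c ≤ 464 − 137 = 327.

327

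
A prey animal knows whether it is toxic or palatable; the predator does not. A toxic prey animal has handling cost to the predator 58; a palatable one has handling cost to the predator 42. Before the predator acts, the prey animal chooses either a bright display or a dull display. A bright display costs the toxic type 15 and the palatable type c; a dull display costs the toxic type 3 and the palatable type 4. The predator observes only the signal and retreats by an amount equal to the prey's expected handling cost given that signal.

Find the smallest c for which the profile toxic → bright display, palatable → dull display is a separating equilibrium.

Under separation: bright display → toxic (pays 58); dull display → palatable (pays 42).
Toxic: 58 − 15 = 43 ≥ 42 − 3 = 39. Holds regardless of c. ✓
Palatable: 42 − 4 ≥ 58 − c, so c ≥ 58 − 38 = 20.

20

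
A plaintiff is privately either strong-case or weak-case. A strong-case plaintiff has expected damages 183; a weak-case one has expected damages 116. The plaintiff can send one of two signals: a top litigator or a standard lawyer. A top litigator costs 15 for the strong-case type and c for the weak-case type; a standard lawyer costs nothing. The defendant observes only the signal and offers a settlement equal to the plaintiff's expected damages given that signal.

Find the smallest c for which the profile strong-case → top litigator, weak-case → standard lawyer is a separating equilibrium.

67

Under separation: top litigator → strong-case (pays 183); standard lawyer → weak-case (pays 116).
Strong-case: 183 − 15 = 168 ≥ 116 − 0 = 116. Holds regardless of c. ✓
Weak-case: 116 − 0 ≥ 183 − c, so c ≥ 183 − 116 = 67.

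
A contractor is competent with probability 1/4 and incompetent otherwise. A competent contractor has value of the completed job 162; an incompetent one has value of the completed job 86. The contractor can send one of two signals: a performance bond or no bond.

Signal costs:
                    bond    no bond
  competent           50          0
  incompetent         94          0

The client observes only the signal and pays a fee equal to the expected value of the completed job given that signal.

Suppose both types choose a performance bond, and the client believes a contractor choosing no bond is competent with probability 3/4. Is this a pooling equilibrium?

On the equilibrium path (bond) the client holds the prior 1/4 and pays 1/4·162 + 3/4·86 = 105. Off-path (no bond) belief 3/4 gives 3/4·162 + 1/4·86 = 143.
Competent: bond gives 105 − 50 = 55; no bond gives 143 − 0 = 143. Deviates. ✗
Incompetent: bond gives 105 − 94 = 11; no bond gives 143 − 0 = 143. Deviates. ✗

No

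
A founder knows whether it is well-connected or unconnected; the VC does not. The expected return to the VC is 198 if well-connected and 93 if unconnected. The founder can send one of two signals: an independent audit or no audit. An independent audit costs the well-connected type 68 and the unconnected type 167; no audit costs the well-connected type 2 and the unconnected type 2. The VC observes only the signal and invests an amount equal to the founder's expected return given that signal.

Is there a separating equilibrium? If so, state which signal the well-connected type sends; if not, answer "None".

Try well-connected → audit, unconnected → no audit:
  Under separation the VC infers type exactly: audit → well-connected (pays 198), no audit → unconnected (pays 93).
  Well-connected: audit gives 198 − 68 = 130; no audit gives 93 − 2 = 91. No deviation. ✓
  Unconnected: no audit gives 93 − 2 = 91; audit gives 198 − 167 = 31. No deviation. ✓
Both hold — the well-connected type sends audit.

audit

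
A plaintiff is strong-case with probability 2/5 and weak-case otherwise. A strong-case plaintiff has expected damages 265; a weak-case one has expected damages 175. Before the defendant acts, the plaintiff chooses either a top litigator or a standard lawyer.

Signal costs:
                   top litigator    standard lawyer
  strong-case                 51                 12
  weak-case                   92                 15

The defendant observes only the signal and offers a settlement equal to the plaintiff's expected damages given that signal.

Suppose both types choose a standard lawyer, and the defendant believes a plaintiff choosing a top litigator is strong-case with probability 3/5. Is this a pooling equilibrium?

Yes

At the pooled signal (standard lawyer) the defendant holds the prior 2/5 and pays 2/5·265 + 3/5·175 = 211. Off-path (top litigator) belief 3/5 gives 3/5·265 + 2/5·175 = 229.
Strong-case: standard lawyer gives 211 − 12 = 199; top litigator gives 229 − 51 = 178. Stays. ✓
Weak-case: standard lawyer gives 211 − 15 = 196; top litigator gives 229 − 92 = 137. Stays. ✓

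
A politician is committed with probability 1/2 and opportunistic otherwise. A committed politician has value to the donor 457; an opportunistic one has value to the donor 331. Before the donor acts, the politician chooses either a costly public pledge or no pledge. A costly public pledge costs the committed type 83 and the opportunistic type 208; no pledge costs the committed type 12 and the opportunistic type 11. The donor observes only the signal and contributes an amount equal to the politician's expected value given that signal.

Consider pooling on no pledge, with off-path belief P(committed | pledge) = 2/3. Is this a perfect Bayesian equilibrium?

Yes

At the pooled signal (no pledge) the donor holds the prior 1/2 and pays 1/2·457 + 1/2·331 = 394. Off-path (pledge) belief 2/3 gives 2/3·457 + 1/3·331 = 415.
Committed: no pledge gives 394 − 12 = 382; pledge gives 415 − 83 = 332. Stays. ✓
Opportunistic: no pledge gives 394 − 11 = 383; pledge gives 415 − 208 = 207. Stays. ✓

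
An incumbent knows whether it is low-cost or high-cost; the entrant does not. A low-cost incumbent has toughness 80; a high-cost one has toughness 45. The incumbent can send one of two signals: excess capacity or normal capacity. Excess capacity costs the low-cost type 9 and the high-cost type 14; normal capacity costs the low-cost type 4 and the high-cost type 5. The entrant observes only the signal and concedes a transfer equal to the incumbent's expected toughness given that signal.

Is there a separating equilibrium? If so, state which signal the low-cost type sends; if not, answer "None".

None

Try low-cost → excess capacity, high-cost → normal capacity:
  If types separate, excess capacity earns payment 80 and normal capacity earns 45.
  Low-cost: excess capacity gives 80 − 9 = 71; normal capacity gives 45 − 4 = 41. No deviation. ✓
  High-cost: normal capacity gives 45 − 5 = 40; excess capacity gives 80 − 14 = 66. Would deviate. ✗
Try low-cost → normal capacity, high-cost → excess capacity:
  If types separate, normal capacity earns payment 80 and excess capacity earns 45.
  Low-cost: normal capacity gives 80 − 4 = 76; excess capacity gives 45 − 9 = 36. No deviation. ✓
  High-cost: excess capacity gives 45 − 14 = 31; normal capacity gives 80 − 5 = 75. Would deviate. ✗
Neither assignment is incentive-compatible.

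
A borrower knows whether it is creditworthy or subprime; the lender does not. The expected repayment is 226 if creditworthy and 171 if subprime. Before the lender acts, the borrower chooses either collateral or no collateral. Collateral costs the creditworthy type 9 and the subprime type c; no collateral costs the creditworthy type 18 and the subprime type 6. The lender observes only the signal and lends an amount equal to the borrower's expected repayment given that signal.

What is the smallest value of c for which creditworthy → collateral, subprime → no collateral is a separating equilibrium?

61

Under separation: collateral → creditworthy (pays 226); no collateral → subprime (pays 171).
Creditworthy: 226 − 9 = 217 ≥ 171 − 18 = 153. Holds regardless of c. ✓
Subprime: 171 − 6 ≥ 226 − c, so c ≥ 226 − 165 = 61.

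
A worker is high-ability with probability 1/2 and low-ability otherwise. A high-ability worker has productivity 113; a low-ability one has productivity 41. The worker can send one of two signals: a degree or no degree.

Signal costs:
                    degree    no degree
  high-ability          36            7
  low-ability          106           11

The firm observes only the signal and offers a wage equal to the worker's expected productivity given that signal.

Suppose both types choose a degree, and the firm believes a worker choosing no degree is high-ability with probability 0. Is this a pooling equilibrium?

No

At the pooled signal (degree) the firm holds the prior 1/2 and pays 1/2·113 + 1/2·41 = 77. Off-path (no degree) belief 0 gives 0·113 + 1·41 = 41.
High-ability: degree gives 77 − 36 = 41; no degree gives 41 − 7 = 34. Stays. ✓
Low-ability: degree gives 77 − 106 = -29; no degree gives 41 − 11 = 30. Deviates. ✗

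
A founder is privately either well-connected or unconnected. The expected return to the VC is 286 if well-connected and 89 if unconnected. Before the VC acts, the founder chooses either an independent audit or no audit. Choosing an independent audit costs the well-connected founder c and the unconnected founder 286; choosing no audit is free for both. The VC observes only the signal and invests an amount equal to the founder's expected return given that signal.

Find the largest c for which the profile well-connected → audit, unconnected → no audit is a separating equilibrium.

197

Under separation: audit → well-connected (pays 286); no audit → unconnected (pays 89).
Unconnected: 89 − 0 = 89 ≥ 286 − 286 = 0. Holds regardless of c. ✓
Well-connected: 286 − c ≥ 89 − 0, so c ≤ 286 − 89 = 197.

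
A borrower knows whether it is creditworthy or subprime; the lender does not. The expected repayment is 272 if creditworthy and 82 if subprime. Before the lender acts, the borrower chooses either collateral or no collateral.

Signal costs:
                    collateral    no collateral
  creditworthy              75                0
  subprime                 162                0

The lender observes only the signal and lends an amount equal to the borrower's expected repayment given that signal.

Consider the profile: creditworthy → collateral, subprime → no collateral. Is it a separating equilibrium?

If types separate, collateral earns payment 272 and no collateral earns 82.
Creditworthy: collateral gives 272 − 75 = 197; no collateral gives 82 − 0 = 82. No deviation. ✓
Subprime: no collateral gives 82 − 0 = 82; collateral gives 272 − 162 = 110. Would deviate. ✗

No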